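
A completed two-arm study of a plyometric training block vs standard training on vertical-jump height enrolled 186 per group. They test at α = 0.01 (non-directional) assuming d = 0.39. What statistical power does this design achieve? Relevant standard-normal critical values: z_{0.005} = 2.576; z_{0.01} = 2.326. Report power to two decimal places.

power ≈ 0.88

For two equal groups, power = Φ(d·√(n/2) − z_{α/2}).
d·√(n/2) = 0.39 × √(186/2) = 0.39 × 9.644 = 3.761.
z_β = 3.761 − 2.576 = 1.185.
Power = Φ(1.185) = 0.882.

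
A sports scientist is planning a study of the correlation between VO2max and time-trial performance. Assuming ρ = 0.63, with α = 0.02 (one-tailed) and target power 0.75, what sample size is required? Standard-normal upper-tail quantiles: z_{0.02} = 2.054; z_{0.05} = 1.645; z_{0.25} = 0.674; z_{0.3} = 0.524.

Fisher's z: C = ½·ln((1+r)/(1−r)) = ½·ln(4.4054) = 0.7414.
n = ((z_{α} + z_β)/C)² + 3.
(2.054 + 0.674) / 0.7414 = 2.728 / 0.7414 = 3.680.
n = 3.680² + 3 = 13.54 + 3 = 16.5.
Round up.

n = 17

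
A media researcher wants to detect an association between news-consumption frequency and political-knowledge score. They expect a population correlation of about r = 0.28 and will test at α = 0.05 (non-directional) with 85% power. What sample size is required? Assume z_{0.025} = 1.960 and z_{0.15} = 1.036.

n = 112

Fisher's z: C = ½·ln((1+r)/(1−r)) = ½·ln(1.7778) = 0.2877.
n = ((z_{α/2} + z_β)/C)² + 3.
(1.960 + 1.036) / 0.2877 = 2.996 / 0.2877 = 10.414.
n = 10.414² + 3 = 108.44 + 3 = 111.4.
Round up.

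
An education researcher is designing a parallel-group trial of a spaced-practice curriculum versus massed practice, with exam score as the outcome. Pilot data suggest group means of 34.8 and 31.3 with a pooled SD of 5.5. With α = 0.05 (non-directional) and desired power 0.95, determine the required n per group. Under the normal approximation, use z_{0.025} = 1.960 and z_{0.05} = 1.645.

n = 65 per group

Cohen's d = |M₁ − M₂| / SD_pooled = |34.8 − 31.3| / 5.5 = 3.5 / 5.5 = 0.636.
For two independent groups with equal n: n = 2·((z_{α/2} + z_β) / d)².
z_{α/2} + z_β = 1.960 + 1.645 = 3.605.
n = 2 × (3.605 / 0.636)² = 2 × 5.668² = 2 × 32.13 = 64.3.
Round up to the next whole participant.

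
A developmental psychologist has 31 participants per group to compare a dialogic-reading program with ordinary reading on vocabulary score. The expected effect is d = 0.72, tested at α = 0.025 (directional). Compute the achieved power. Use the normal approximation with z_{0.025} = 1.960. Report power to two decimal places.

power ≈ 0.81

For two equal groups, power = Φ(d·√(n/2) − z_{α}).
d·√(n/2) = 0.72 × √(31/2) = 0.72 × 3.937 = 2.835.
z_β = 2.835 − 1.960 = 0.875.
Power = Φ(0.875) = 0.809.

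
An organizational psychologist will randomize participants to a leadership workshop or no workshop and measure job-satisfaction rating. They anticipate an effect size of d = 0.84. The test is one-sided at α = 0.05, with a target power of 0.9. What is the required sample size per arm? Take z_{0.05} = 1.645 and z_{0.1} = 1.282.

For two independent groups with equal n: n = 2·((z_{α} + z_β) / d)².
z_{α} + z_β = 1.645 + 1.282 = 2.927.
n = 2 × (2.927 / 0.84)² = 2 × 3.485² = 2 × 12.14 = 24.3.
Round up to the next whole participant.

n = 25 per group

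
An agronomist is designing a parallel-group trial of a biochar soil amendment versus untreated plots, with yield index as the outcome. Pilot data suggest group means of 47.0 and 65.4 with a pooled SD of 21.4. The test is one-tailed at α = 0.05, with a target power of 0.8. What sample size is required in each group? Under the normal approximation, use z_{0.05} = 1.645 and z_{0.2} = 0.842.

n = 17 per group

Cohen's d = |M₁ − M₂| / SD_pooled = |47.0 − 65.4| / 21.4 = 18.4 / 21.4 = 0.860.
For two independent groups with equal n: n = 2·((z_{α} + z_β) / d)².
z_{α} + z_β = 1.645 + 0.842 = 2.487.
n = 2 × (2.487 / 0.860)² = 2 × 2.892² = 2 × 8.36 = 16.7.
Round up to the next whole participant.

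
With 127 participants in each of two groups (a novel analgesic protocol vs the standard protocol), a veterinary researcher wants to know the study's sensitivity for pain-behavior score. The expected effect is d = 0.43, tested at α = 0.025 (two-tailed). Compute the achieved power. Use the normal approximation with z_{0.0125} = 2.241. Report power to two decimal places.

power ≈ 0.88

For two equal groups, power = Φ(d·√(n/2) − z_{α/2}).
d·√(n/2) = 0.43 × √(127/2) = 0.43 × 7.969 = 3.427.
z_β = 3.427 − 2.241 = 1.186.
Power = Φ(1.186) = 0.882.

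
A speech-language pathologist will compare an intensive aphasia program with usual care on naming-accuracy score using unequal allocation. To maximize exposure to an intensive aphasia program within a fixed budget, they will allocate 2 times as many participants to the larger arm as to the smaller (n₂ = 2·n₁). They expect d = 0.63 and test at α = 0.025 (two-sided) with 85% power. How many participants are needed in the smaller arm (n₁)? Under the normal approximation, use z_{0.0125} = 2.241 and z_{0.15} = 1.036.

n₁ = 41

With allocation ratio k = n₂/n₁ = 2, Var(x̄₁−x̄₂) = σ²(1/n₁ + 1/(k·n₁)) = σ²·(k+1)/(k·n₁).
So n₁ = (1 + 1/k)·((z_{α/2} + z_β)/d)² = 1.500 × (3.277/0.63)².
n₁ = 1.500 × 27.06 = 40.6.
Round up: n₁ = 41, giving n₂ = 2 × 41 = 82.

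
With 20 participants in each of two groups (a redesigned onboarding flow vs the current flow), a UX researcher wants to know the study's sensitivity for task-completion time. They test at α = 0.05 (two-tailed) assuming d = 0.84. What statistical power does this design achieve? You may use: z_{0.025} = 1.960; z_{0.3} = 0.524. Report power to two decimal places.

For two equal groups, power = Φ(d·√(n/2) − z_{α/2}).
d·√(n/2) = 0.84 × √(20/2) = 0.84 × 3.162 = 2.656.
z_β = 2.656 − 1.960 = 0.696.
Power = Φ(0.696) = 0.757.

power ≈ 0.76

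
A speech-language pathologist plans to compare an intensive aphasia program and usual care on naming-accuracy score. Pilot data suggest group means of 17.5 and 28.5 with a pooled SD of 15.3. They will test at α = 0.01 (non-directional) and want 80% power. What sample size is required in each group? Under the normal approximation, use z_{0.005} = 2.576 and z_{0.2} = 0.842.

Cohen's d = |M₁ − M₂| / SD_pooled = |17.5 − 28.5| / 15.3 = 11.0 / 15.3 = 0.719.
For two independent groups with equal n: n = 2·((z_{α/2} + z_β) / d)².
z_{α/2} + z_β = 2.576 + 0.842 = 3.418.
n = 2 × (3.418 / 0.719)² = 2 × 4.754² = 2 × 22.60 = 45.2.
Round up to the next whole participant.

n = 46 per group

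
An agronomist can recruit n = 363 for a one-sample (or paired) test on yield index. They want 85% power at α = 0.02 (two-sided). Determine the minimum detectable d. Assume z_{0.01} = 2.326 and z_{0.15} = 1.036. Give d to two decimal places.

For a single sample (or paired design) of n = 363: d_min = (z_{α/2} + z_β)/√n.
z-sum = 2.326 + 1.036 = 3.362.
d_min = 3.362 / √363 = 3.362 / 19.053 = 0.176.

d_min ≈ 0.18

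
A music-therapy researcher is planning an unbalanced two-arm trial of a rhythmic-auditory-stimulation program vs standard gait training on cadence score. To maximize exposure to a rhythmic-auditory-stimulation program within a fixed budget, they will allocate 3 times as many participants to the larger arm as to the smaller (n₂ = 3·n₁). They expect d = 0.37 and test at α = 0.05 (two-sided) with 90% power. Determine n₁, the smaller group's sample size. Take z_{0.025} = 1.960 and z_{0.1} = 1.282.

n₁ = 103

With allocation ratio k = n₂/n₁ = 3, Var(x̄₁−x̄₂) = σ²(1/n₁ + 1/(k·n₁)) = σ²·(k+1)/(k·n₁).
So n₁ = (1 + 1/k)·((z_{α/2} + z_β)/d)² = 1.333 × (3.242/0.37)².
n₁ = 1.333 × 76.78 = 102.4.
Round up: n₁ = 103, giving n₂ = 3 × 103 = 309.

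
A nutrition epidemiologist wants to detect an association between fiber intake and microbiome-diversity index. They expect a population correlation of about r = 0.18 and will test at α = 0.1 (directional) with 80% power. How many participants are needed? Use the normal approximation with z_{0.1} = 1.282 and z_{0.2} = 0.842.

n = 140

Fisher's z: C = ½·ln((1+r)/(1−r)) = ½·ln(1.4390) = 0.1820.
n = ((z_{α} + z_β)/C)² + 3.
(1.282 + 0.842) / 0.1820 = 2.124 / 0.1820 = 11.670.
n = 11.670² + 3 = 136.20 + 3 = 139.2.
Round up.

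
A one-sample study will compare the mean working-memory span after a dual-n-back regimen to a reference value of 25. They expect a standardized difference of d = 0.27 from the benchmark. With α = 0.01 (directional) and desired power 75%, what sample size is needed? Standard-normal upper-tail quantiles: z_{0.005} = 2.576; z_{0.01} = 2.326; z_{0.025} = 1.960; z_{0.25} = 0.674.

For a one-sample test: n = ((z_{α} + z_β) / d)².
z_{α} + z_β = 2.326 + 0.674 = 3.000.
n = (3.000 / 0.27)² = 11.111² = 123.46.
Round up.

n = 124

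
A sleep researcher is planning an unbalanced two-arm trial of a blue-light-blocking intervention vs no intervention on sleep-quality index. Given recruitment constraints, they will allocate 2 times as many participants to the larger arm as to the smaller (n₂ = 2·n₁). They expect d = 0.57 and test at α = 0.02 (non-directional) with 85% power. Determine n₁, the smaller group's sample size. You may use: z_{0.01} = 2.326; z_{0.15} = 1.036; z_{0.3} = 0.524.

n₁ = 53

With allocation ratio k = n₂/n₁ = 2, Var(x̄₁−x̄₂) = σ²(1/n₁ + 1/(k·n₁)) = σ²·(k+1)/(k·n₁).
So n₁ = (1 + 1/k)·((z_{α/2} + z_β)/d)² = 1.500 × (3.362/0.57)².
n₁ = 1.500 × 34.79 = 52.2.
Round up: n₁ = 53, giving n₂ = 2 × 53 = 106.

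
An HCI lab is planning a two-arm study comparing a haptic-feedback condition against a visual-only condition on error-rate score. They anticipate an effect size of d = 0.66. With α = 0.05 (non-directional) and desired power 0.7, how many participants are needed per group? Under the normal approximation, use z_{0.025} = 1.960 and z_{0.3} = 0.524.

n = 29 per group

For two independent groups with equal n: n = 2·((z_{α/2} + z_β) / d)².
z_{α/2} + z_β = 1.960 + 0.524 = 2.484.
n = 2 × (2.484 / 0.66)² = 2 × 3.764² = 2 × 14.16 = 28.3.
Round up to the next whole participant.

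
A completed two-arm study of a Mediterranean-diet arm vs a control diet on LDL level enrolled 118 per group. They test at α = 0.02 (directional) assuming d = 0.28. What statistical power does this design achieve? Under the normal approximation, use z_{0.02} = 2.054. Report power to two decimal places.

power ≈ 0.54

For two equal groups, power = Φ(d·√(n/2) − z_{α}).
d·√(n/2) = 0.28 × √(118/2) = 0.28 × 7.681 = 2.151.
z_β = 2.151 − 2.054 = 0.097.
Power = Φ(0.097) = 0.539.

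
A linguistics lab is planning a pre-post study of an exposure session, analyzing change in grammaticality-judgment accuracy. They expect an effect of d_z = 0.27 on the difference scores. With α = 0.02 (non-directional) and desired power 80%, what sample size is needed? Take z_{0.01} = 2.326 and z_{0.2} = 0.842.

For a paired (one-sample on differences) test: n = ((z_{α/2} + z_β) / d)².
z_{α/2} + z_β = 2.326 + 0.842 = 3.168.
n = (3.168 / 0.27)² = 11.733² = 137.67.
Round up.

n = 138 pairs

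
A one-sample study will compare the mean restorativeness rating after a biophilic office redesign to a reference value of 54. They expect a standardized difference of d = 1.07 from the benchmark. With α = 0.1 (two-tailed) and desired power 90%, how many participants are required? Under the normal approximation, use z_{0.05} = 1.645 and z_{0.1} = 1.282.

For a one-sample test: n = ((z_{α/2} + z_β) / d)².
z_{α/2} + z_β = 1.645 + 1.282 = 2.927.
n = (2.927 / 1.07)² = 2.736² = 7.48.
Round up.

n = 8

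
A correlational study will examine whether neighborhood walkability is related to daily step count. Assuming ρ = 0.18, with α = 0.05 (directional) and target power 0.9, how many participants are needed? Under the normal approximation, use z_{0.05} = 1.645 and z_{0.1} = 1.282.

Fisher's z: C = ½·ln((1+r)/(1−r)) = ½·ln(1.4390) = 0.1820.
n = ((z_{α} + z_β)/C)² + 3.
(1.645 + 1.282) / 0.1820 = 2.927 / 0.1820 = 16.082.
n = 16.082² + 3 = 258.64 + 3 = 261.6.
Round up.

n = 262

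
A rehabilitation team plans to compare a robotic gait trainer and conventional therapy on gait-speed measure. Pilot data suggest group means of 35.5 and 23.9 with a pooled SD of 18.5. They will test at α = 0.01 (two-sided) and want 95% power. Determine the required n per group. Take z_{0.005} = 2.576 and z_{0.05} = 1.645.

n = 91 per group

Cohen's d = |M₁ − M₂| / SD_pooled = |35.5 − 23.9| / 18.5 = 11.6 / 18.5 = 0.627.
For two independent groups with equal n: n = 2·((z_{α/2} + z_β) / d)².
z_{α/2} + z_β = 2.576 + 1.645 = 4.221.
n = 2 × (4.221 / 0.627)² = 2 × 6.732² = 2 × 45.32 = 90.6.
Round up to the next whole participant.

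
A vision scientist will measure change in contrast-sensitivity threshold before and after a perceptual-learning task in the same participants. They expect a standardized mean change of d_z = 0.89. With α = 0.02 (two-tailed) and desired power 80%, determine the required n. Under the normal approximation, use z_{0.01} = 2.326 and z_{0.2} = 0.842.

For a paired (one-sample on differences) test: n = ((z_{α/2} + z_β) / d)².
z_{α/2} + z_β = 2.326 + 0.842 = 3.168.
n = (3.168 / 0.89)² = 3.560² = 12.67.
Round up.

n = 13 pairs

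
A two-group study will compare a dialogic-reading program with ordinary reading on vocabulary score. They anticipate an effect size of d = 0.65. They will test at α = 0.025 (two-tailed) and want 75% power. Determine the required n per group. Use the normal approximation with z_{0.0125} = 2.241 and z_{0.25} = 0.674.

For two independent groups with equal n: n = 2·((z_{α/2} + z_β) / d)².
z_{α/2} + z_β = 2.241 + 0.674 = 2.915.
n = 2 × (2.915 / 0.65)² = 2 × 4.485² = 2 × 20.11 = 40.2.
Round up to the next whole participant.

n = 41 per group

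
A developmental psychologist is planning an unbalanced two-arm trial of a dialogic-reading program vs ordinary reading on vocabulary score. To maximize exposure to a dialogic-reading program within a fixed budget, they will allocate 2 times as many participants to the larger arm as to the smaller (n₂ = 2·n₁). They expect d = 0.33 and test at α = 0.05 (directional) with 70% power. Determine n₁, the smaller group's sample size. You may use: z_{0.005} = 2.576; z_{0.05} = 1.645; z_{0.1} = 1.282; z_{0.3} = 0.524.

n₁ = 65

With allocation ratio k = n₂/n₁ = 2, Var(x̄₁−x̄₂) = σ²(1/n₁ + 1/(k·n₁)) = σ²·(k+1)/(k·n₁).
So n₁ = (1 + 1/k)·((z_{α} + z_β)/d)² = 1.500 × (2.169/0.33)².
n₁ = 1.500 × 43.20 = 64.8.
Round up: n₁ = 65, giving n₂ = 2 × 65 = 130.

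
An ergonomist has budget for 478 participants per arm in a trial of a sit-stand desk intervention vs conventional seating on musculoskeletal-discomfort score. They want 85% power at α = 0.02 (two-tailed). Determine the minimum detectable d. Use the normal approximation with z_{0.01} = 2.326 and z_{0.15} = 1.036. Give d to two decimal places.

For two independent groups of n = 478 each: d_min = (z_{α/2} + z_β)·√(2/n).
z-sum = 2.326 + 1.036 = 3.362.
d_min = 3.362 × √(2/478) = 3.362 × 0.0647 = 0.217.

d_min ≈ 0.22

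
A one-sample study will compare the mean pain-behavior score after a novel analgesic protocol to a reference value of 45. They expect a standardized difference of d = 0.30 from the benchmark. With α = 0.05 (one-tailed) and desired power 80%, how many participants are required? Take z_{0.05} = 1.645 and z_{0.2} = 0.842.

For a one-sample test: n = ((z_{α} + z_β) / d)².
z_{α} + z_β = 1.645 + 0.842 = 2.487.
n = (2.487 / 0.30)² = 8.290² = 68.72.
Round up.

n = 69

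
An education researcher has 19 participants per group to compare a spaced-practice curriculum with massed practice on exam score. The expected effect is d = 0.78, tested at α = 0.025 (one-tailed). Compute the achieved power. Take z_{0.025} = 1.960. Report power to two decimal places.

For two equal groups, power = Φ(d·√(n/2) − z_{α}).
d·√(n/2) = 0.78 × √(19/2) = 0.78 × 3.082 = 2.404.
z_β = 2.404 − 1.960 = 0.444.
Power = Φ(0.444) = 0.672.

power ≈ 0.67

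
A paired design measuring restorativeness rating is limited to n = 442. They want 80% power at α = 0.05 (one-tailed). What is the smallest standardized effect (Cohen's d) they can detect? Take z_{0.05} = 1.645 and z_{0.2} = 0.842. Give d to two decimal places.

For a single sample (or paired design) of n = 442: d_min = (z_{α} + z_β)/√n.
z-sum = 1.645 + 0.842 = 2.487.
d_min = 2.487 / √442 = 2.487 / 21.024 = 0.118.

d_min ≈ 0.12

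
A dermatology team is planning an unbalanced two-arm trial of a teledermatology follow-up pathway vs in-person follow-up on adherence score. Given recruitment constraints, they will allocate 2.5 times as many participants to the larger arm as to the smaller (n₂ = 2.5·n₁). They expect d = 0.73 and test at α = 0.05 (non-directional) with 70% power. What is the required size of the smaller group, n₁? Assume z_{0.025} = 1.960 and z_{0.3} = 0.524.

n₁ = 17

With allocation ratio k = n₂/n₁ = 2.5, Var(x̄₁−x̄₂) = σ²(1/n₁ + 1/(k·n₁)) = σ²·(k+1)/(k·n₁).
So n₁ = (1 + 1/k)·((z_{α/2} + z_β)/d)² = 1.400 × (2.484/0.73)².
n₁ = 1.400 × 11.58 = 16.2.
Round up: n₁ = 17, giving n₂ = ⌈2.5 × 17⌉ = ⌈42.5⌉ = 43.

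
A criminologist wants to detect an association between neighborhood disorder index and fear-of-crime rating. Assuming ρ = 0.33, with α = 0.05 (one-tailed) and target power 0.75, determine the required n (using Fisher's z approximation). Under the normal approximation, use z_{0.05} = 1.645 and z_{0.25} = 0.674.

n = 49

Fisher's z: C = ½·ln((1+r)/(1−r)) = ½·ln(1.9851) = 0.3428.
n = ((z_{α} + z_β)/C)² + 3.
(1.645 + 0.674) / 0.3428 = 2.319 / 0.3428 = 6.765.
n = 6.765² + 3 = 45.76 + 3 = 48.8.
Round up.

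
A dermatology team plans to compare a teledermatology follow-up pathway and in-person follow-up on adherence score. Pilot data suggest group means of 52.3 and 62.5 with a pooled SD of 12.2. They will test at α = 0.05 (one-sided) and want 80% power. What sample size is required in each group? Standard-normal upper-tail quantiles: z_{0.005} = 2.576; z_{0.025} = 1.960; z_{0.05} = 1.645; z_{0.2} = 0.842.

n = 18 per group

Cohen's d = |M₁ − M₂| / SD_pooled = |52.3 − 62.5| / 12.2 = 10.2 / 12.2 = 0.836.
For two independent groups with equal n: n = 2·((z_{α} + z_β) / d)².
z_{α} + z_β = 1.645 + 0.842 = 2.487.
n = 2 × (2.487 / 0.836)² = 2 × 2.975² = 2 × 8.85 = 17.7.
Round up to the next whole participant.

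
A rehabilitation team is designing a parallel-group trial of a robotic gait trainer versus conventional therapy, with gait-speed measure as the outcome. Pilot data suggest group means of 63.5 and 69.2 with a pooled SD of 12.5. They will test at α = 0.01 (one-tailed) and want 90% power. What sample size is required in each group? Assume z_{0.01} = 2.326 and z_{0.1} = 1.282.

Cohen's d = |M₁ − M₂| / SD_pooled = |63.5 − 69.2| / 12.5 = 5.7 / 12.5 = 0.456.
For two independent groups with equal n: n = 2·((z_{α} + z_β) / d)².
z_{α} + z_β = 2.326 + 1.282 = 3.608.
n = 2 × (3.608 / 0.456)² = 2 × 7.912² = 2 × 62.60 = 125.2.
Round up to the next whole participant.

n = 126 per group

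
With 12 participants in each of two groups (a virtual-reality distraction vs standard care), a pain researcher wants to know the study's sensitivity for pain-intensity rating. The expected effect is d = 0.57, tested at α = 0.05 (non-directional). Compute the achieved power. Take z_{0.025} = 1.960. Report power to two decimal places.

power ≈ 0.29

For two equal groups, power = Φ(d·√(n/2) − z_{α/2}).
d·√(n/2) = 0.57 × √(12/2) = 0.57 × 2.449 = 1.396.
z_β = 1.396 − 1.960 = -0.564.
Power = Φ(-0.564) = 0.286.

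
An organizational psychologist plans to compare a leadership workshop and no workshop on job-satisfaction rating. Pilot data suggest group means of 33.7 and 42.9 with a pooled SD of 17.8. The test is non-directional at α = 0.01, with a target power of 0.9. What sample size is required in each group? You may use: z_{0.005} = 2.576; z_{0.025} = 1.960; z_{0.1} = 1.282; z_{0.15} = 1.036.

Cohen's d = |M₁ − M₂| / SD_pooled = |33.7 − 42.9| / 17.8 = 9.2 / 17.8 = 0.517.
For two independent groups with equal n: n = 2·((z_{α/2} + z_β) / d)².
z_{α/2} + z_β = 2.576 + 1.282 = 3.858.
n = 2 × (3.858 / 0.517)² = 2 × 7.462² = 2 × 55.69 = 111.4.
Round up to the next whole participant.

n = 112 per group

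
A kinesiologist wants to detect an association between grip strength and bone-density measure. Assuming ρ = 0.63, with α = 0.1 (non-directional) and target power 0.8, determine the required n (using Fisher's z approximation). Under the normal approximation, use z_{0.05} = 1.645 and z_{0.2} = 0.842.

n = 15

Fisher's z: C = ½·ln((1+r)/(1−r)) = ½·ln(4.4054) = 0.7414.
n = ((z_{α/2} + z_β)/C)² + 3.
(1.645 + 0.842) / 0.7414 = 2.487 / 0.7414 = 3.354.
n = 3.354² + 3 = 11.25 + 3 = 14.3.
Round up.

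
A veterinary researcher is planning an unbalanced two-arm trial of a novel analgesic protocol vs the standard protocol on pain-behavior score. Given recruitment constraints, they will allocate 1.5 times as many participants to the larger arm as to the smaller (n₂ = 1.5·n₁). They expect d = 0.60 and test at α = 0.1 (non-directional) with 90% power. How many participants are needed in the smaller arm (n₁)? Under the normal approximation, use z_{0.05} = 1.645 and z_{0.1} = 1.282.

n₁ = 40

With allocation ratio k = n₂/n₁ = 1.5, Var(x̄₁−x̄₂) = σ²(1/n₁ + 1/(k·n₁)) = σ²·(k+1)/(k·n₁).
So n₁ = (1 + 1/k)·((z_{α/2} + z_β)/d)² = 1.667 × (2.927/0.60)².
n₁ = 1.667 × 23.80 = 39.7.
Round up: n₁ = 40, giving n₂ = 1.5 × 40 = 60.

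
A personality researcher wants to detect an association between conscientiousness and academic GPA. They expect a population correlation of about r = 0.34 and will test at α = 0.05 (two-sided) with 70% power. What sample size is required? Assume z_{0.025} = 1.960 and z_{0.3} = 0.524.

n = 53

Fisher's z: C = ½·ln((1+r)/(1−r)) = ½·ln(2.0303) = 0.3541.
n = ((z_{α/2} + z_β)/C)² + 3.
(1.960 + 0.524) / 0.3541 = 2.484 / 0.3541 = 7.015.
n = 7.015² + 3 = 49.21 + 3 = 52.2.
Round up.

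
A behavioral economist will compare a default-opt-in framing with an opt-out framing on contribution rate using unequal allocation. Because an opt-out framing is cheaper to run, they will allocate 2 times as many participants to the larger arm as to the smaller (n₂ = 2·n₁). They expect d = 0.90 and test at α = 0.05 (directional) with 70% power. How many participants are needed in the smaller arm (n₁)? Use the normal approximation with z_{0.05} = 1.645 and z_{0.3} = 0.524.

n₁ = 9

With allocation ratio k = n₂/n₁ = 2, Var(x̄₁−x̄₂) = σ²(1/n₁ + 1/(k·n₁)) = σ²·(k+1)/(k·n₁).
So n₁ = (1 + 1/k)·((z_{α} + z_β)/d)² = 1.500 × (2.169/0.90)².
n₁ = 1.500 × 5.81 = 8.7.
Round up: n₁ = 9, giving n₂ = 2 × 9 = 18.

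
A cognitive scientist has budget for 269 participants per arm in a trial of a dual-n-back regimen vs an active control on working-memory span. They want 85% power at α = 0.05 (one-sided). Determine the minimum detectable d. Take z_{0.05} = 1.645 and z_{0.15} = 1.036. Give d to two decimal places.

d_min ≈ 0.23

For two independent groups of n = 269 each: d_min = (z_{α} + z_β)·√(2/n).
z-sum = 1.645 + 1.036 = 2.681.
d_min = 2.681 × √(2/269) = 2.681 × 0.0862 = 0.231.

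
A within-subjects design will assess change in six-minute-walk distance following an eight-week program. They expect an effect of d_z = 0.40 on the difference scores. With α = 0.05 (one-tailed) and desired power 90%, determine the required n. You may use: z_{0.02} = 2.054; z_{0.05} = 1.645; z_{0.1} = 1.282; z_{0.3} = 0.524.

n = 54 pairs

For a paired (one-sample on differences) test: n = ((z_{α} + z_β) / d)².
z_{α} + z_β = 1.645 + 1.282 = 2.927.
n = (2.927 / 0.40)² = 7.317² = 53.55.
Round up.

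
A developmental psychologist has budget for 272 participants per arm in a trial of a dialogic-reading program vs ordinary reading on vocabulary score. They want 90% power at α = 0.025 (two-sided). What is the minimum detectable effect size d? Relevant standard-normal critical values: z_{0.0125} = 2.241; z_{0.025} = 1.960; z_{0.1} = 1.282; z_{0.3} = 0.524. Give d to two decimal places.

d_min ≈ 0.30

For two independent groups of n = 272 each: d_min = (z_{α/2} + z_β)·√(2/n).
z-sum = 2.241 + 1.282 = 3.523.
d_min = 3.523 × √(2/272) = 3.523 × 0.0857 = 0.302.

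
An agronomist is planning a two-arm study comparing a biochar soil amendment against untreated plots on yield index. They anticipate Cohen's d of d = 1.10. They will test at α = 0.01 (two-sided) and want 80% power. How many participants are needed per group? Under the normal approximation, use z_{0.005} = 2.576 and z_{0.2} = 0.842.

n = 20 per group

For two independent groups with equal n: n = 2·((z_{α/2} + z_β) / d)².
z_{α/2} + z_β = 2.576 + 0.842 = 3.418.
n = 2 × (3.418 / 1.10)² = 2 × 3.107² = 2 × 9.66 = 19.3.
Round up to the next whole participant.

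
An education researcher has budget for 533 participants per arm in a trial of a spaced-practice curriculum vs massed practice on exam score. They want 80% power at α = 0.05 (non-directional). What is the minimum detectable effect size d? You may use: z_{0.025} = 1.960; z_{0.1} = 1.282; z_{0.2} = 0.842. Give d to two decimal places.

For two independent groups of n = 533 each: d_min = (z_{α/2} + z_β)·√(2/n).
z-sum = 1.960 + 0.842 = 2.802.
d_min = 2.802 × √(2/533) = 2.802 × 0.0613 = 0.172.

d_min ≈ 0.17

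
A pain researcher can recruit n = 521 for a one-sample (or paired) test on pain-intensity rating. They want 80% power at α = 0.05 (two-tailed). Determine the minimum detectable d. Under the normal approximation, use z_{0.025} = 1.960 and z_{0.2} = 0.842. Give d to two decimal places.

d_min ≈ 0.12

For a single sample (or paired design) of n = 521: d_min = (z_{α/2} + z_β)/√n.
z-sum = 1.960 + 0.842 = 2.802.
d_min = 2.802 / √521 = 2.802 / 22.825 = 0.123.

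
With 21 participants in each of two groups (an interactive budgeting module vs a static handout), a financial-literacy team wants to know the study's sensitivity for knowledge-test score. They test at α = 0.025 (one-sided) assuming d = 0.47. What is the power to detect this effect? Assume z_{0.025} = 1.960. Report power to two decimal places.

power ≈ 0.33

For two equal groups, power = Φ(d·√(n/2) − z_{α}).
d·√(n/2) = 0.47 × √(21/2) = 0.47 × 3.240 = 1.523.
z_β = 1.523 − 1.960 = -0.437.
Power = Φ(-0.437) = 0.331.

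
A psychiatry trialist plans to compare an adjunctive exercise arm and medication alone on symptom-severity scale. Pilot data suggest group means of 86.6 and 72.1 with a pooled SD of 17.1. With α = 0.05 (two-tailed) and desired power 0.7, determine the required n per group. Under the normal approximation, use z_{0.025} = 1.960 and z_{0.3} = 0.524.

Cohen's d = |M₁ − M₂| / SD_pooled = |86.6 − 72.1| / 17.1 = 14.5 / 17.1 = 0.848.
For two independent groups with equal n: n = 2·((z_{α/2} + z_β) / d)².
z_{α/2} + z_β = 1.960 + 0.524 = 2.484.
n = 2 × (2.484 / 0.848)² = 2 × 2.929² = 2 × 8.58 = 17.2.
Round up to the next whole participant.

n = 18 per group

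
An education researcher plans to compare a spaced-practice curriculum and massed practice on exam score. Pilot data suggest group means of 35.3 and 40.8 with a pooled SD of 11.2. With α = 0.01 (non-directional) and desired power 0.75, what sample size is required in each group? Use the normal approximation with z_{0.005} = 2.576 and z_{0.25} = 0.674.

Cohen's d = |M₁ − M₂| / SD_pooled = |35.3 − 40.8| / 11.2 = 5.5 / 11.2 = 0.491.
For two independent groups with equal n: n = 2·((z_{α/2} + z_β) / d)².
z_{α/2} + z_β = 2.576 + 0.674 = 3.250.
n = 2 × (3.250 / 0.491)² = 2 × 6.619² = 2 × 43.81 = 87.6.
Round up to the next whole participant.

n = 88 per group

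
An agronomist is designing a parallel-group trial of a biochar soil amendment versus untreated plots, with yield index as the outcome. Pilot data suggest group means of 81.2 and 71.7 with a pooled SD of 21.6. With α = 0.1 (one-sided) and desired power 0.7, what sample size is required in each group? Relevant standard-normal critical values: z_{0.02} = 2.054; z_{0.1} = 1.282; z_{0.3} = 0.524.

Cohen's d = |M₁ − M₂| / SD_pooled = |81.2 − 71.7| / 21.6 = 9.5 / 21.6 = 0.440.
For two independent groups with equal n: n = 2·((z_{α} + z_β) / d)².
z_{α} + z_β = 1.282 + 0.524 = 1.806.
n = 2 × (1.806 / 0.440)² = 2 × 4.105² = 2 × 16.85 = 33.7.
Round up to the next whole participant.

n = 34 per group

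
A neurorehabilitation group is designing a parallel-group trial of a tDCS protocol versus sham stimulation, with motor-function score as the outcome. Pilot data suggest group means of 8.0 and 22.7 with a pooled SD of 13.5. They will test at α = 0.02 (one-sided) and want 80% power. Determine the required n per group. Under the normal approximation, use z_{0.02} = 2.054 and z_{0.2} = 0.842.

Cohen's d = |M₁ − M₂| / SD_pooled = |8.0 − 22.7| / 13.5 = 14.7 / 13.5 = 1.089.
For two independent groups with equal n: n = 2·((z_{α} + z_β) / d)².
z_{α} + z_β = 2.054 + 0.842 = 2.896.
n = 2 × (2.896 / 1.089)² = 2 × 2.659² = 2 × 7.07 = 14.1.
Round up to the next whole participant.

n = 15 per group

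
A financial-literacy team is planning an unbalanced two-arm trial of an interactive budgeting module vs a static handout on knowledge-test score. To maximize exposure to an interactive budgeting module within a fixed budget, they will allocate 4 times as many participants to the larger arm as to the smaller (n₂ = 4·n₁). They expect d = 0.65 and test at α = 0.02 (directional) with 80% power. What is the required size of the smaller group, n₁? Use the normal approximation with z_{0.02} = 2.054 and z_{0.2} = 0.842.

With allocation ratio k = n₂/n₁ = 4, Var(x̄₁−x̄₂) = σ²(1/n₁ + 1/(k·n₁)) = σ²·(k+1)/(k·n₁).
So n₁ = (1 + 1/k)·((z_{α} + z_β)/d)² = 1.250 × (2.896/0.65)².
n₁ = 1.250 × 19.85 = 24.8.
Round up: n₁ = 25, giving n₂ = 4 × 25 = 100.

n₁ = 25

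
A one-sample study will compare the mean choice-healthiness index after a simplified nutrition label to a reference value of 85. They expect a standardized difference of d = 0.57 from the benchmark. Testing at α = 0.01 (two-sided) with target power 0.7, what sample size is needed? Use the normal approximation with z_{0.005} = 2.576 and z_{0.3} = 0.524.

n = 30

For a one-sample test: n = ((z_{α/2} + z_β) / d)².
z_{α/2} + z_β = 2.576 + 0.524 = 3.100.
n = (3.100 / 0.57)² = 5.439² = 29.58.
Round up.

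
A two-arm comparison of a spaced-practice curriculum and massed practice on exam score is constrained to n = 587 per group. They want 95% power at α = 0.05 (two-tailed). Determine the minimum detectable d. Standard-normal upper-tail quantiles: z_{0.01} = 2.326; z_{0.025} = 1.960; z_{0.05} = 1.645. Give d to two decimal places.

For two independent groups of n = 587 each: d_min = (z_{α/2} + z_β)·√(2/n).
z-sum = 1.960 + 1.645 = 3.605.
d_min = 3.605 × √(2/587) = 3.605 × 0.0584 = 0.210.

d_min ≈ 0.21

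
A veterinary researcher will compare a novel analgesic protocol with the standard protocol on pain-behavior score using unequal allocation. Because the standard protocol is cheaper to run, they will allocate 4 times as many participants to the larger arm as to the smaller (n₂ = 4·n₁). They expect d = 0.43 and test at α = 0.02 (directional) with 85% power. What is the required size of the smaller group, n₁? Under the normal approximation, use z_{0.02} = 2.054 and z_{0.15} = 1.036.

n₁ = 65

With allocation ratio k = n₂/n₁ = 4, Var(x̄₁−x̄₂) = σ²(1/n₁ + 1/(k·n₁)) = σ²·(k+1)/(k·n₁).
So n₁ = (1 + 1/k)·((z_{α} + z_β)/d)² = 1.250 × (3.090/0.43)².
n₁ = 1.250 × 51.64 = 64.5.
Round up: n₁ = 65, giving n₂ = 4 × 65 = 260.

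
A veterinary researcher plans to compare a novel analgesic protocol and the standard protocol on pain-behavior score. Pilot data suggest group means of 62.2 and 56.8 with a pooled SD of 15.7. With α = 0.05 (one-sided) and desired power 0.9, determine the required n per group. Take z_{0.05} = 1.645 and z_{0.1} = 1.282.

Cohen's d = |M₁ − M₂| / SD_pooled = |62.2 − 56.8| / 15.7 = 5.4 / 15.7 = 0.344.
For two independent groups with equal n: n = 2·((z_{α} + z_β) / d)².
z_{α} + z_β = 1.645 + 1.282 = 2.927.
n = 2 × (2.927 / 0.344)² = 2 × 8.509² = 2 × 72.40 = 144.8.
Round up to the next whole participant.

n = 145 per group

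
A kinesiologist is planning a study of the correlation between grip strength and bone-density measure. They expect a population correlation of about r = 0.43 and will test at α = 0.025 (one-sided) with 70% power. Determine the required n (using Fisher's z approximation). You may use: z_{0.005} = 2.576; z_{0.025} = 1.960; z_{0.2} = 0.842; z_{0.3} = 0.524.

Fisher's z: C = ½·ln((1+r)/(1−r)) = ½·ln(2.5088) = 0.4599.
n = ((z_{α} + z_β)/C)² + 3.
(1.960 + 0.524) / 0.4599 = 2.484 / 0.4599 = 5.401.
n = 5.401² + 3 = 29.17 + 3 = 32.2.
Round up.

n = 33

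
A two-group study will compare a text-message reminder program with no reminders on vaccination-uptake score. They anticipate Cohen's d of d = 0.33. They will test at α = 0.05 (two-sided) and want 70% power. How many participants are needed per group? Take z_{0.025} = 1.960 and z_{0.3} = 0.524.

For two independent groups with equal n: n = 2·((z_{α/2} + z_β) / d)².
z_{α/2} + z_β = 1.960 + 0.524 = 2.484.
n = 2 × (2.484 / 0.33)² = 2 × 7.527² = 2 × 56.66 = 113.3.
Round up to the next whole participant.

n = 114 per group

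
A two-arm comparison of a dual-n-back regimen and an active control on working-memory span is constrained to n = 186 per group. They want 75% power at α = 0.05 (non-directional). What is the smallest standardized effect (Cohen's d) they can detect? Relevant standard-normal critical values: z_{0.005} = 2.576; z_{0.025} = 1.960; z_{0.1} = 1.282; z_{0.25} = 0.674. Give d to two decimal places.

d_min ≈ 0.27

For two independent groups of n = 186 each: d_min = (z_{α/2} + z_β)·√(2/n).
z-sum = 1.960 + 0.674 = 2.634.
d_min = 2.634 × √(2/186) = 2.634 × 0.1037 = 0.273.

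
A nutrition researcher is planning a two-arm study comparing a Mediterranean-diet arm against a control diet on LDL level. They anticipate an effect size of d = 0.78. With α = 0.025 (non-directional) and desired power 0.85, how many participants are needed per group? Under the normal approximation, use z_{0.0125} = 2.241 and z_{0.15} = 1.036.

n = 36 per group

For two independent groups with equal n: n = 2·((z_{α/2} + z_β) / d)².
z_{α/2} + z_β = 2.241 + 1.036 = 3.277.
n = 2 × (3.277 / 0.78)² = 2 × 4.201² = 2 × 17.65 = 35.3.
Round up to the next whole participant.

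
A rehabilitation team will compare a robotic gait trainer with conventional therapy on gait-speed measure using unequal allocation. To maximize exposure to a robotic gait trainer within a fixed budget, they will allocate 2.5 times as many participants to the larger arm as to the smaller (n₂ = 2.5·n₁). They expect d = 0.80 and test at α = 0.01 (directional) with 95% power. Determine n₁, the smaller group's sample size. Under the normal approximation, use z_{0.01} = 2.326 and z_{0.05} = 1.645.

With allocation ratio k = n₂/n₁ = 2.5, Var(x̄₁−x̄₂) = σ²(1/n₁ + 1/(k·n₁)) = σ²·(k+1)/(k·n₁).
So n₁ = (1 + 1/k)·((z_{α} + z_β)/d)² = 1.400 × (3.971/0.80)².
n₁ = 1.400 × 24.64 = 34.5.
Round up: n₁ = 35, giving n₂ = ⌈2.5 × 35⌉ = ⌈87.5⌉ = 88.

n₁ = 35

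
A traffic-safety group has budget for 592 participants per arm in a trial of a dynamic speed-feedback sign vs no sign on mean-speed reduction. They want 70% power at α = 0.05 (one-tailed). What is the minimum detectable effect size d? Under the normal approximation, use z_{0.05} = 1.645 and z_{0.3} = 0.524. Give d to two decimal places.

d_min ≈ 0.13

For two independent groups of n = 592 each: d_min = (z_{α} + z_β)·√(2/n).
z-sum = 1.645 + 0.524 = 2.169.
d_min = 2.169 × √(2/592) = 2.169 × 0.0581 = 0.126.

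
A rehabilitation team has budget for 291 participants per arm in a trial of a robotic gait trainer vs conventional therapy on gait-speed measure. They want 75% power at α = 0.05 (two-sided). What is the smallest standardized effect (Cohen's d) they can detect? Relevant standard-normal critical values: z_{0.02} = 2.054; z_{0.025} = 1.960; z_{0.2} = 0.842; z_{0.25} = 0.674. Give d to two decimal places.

d_min ≈ 0.22

For two independent groups of n = 291 each: d_min = (z_{α/2} + z_β)·√(2/n).
z-sum = 1.960 + 0.674 = 2.634.
d_min = 2.634 × √(2/291) = 2.634 × 0.0829 = 0.218.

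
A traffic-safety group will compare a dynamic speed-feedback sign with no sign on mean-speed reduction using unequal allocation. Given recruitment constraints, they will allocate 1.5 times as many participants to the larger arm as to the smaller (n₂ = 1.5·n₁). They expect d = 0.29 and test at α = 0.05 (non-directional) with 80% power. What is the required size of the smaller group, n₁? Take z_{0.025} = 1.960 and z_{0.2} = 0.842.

With allocation ratio k = n₂/n₁ = 1.5, Var(x̄₁−x̄₂) = σ²(1/n₁ + 1/(k·n₁)) = σ²·(k+1)/(k·n₁).
So n₁ = (1 + 1/k)·((z_{α/2} + z_β)/d)² = 1.667 × (2.802/0.29)².
n₁ = 1.667 × 93.36 = 155.6.
Round up: n₁ = 156, giving n₂ = 1.5 × 156 = 234.

n₁ = 156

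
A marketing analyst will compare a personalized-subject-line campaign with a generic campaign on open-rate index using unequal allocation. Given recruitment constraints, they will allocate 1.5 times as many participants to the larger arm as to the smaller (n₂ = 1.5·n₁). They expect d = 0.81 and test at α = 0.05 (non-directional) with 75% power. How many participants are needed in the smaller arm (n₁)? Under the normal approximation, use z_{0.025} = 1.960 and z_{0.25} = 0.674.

n₁ = 18

With allocation ratio k = n₂/n₁ = 1.5, Var(x̄₁−x̄₂) = σ²(1/n₁ + 1/(k·n₁)) = σ²·(k+1)/(k·n₁).
So n₁ = (1 + 1/k)·((z_{α/2} + z_β)/d)² = 1.667 × (2.634/0.81)².
n₁ = 1.667 × 10.57 = 17.6.
Round up: n₁ = 18, giving n₂ = 1.5 × 18 = 27.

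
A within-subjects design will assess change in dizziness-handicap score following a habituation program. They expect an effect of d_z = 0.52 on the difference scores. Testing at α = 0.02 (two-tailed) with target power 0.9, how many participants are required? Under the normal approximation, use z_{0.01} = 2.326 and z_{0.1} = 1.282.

n = 49 pairs

For a paired (one-sample on differences) test: n = ((z_{α/2} + z_β) / d)².
z_{α/2} + z_β = 2.326 + 1.282 = 3.608.
n = (3.608 / 0.52)² = 6.938² = 48.14.
Round up.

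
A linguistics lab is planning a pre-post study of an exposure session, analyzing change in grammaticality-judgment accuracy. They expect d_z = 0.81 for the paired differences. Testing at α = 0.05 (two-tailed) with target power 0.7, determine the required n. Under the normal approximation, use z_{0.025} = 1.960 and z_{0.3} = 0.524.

n = 10 pairs

For a paired (one-sample on differences) test: n = ((z_{α/2} + z_β) / d)².
z_{α/2} + z_β = 1.960 + 0.524 = 2.484.
n = (2.484 / 0.81)² = 3.067² = 9.40.
Round up.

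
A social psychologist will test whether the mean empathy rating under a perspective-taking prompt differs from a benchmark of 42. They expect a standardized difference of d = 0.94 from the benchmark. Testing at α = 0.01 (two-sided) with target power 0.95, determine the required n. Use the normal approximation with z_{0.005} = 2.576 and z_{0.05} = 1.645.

For a one-sample test: n = ((z_{α/2} + z_β) / d)².
z_{α/2} + z_β = 2.576 + 1.645 = 4.221.
n = (4.221 / 0.94)² = 4.490² = 20.16.
Round up.

n = 21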